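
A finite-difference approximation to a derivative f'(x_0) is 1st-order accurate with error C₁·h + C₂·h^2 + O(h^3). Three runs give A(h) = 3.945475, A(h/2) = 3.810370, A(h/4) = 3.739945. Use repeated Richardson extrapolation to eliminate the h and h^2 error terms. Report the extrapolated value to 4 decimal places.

First eliminate the h term (factor 2^1 = 2):
  B₁ = (2·3.810370 − 3.945475)/1 = 3.675265
  B₂ = (2·3.739945 − 3.810370)/1 = 3.669520
Then eliminate the h^2 term (factor 2^2 = 4):
  (4·3.669520 − 3.675265)/3 = 3.667605

3.6676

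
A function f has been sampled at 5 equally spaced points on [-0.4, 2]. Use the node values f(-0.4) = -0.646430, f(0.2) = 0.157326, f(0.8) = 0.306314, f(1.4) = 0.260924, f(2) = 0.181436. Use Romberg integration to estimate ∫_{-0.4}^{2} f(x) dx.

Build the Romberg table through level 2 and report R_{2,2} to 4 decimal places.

0.3681

R_{0,0} (trapezoid, 1 panel, h=2.4000): -0.557993
R_{1,0} (trapezoid, 2 panels, h=1.2000): 0.088580
R_{2,0} (trapezoid, 4 panels, h=0.6000): 0.295240
R_{1,1} = 0.088580 + (0.088580 − (-0.557993))/3 = 0.304104
R_{2,1} = 0.295240 + (0.295240 − 0.088580)/3 = 0.364127
R_{2,2} = 0.364127 + (0.364127 − 0.304104)/15 = 0.368129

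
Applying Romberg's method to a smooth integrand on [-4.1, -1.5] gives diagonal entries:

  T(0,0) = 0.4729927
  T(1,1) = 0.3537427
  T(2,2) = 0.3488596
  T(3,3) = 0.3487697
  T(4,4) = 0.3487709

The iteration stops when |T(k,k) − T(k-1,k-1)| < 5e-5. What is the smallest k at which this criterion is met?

k = 4

|T(1,1) − T(0,0)| = 0.1192500 ≥ 5e-5
|T(2,2) − T(1,1)| = 0.0048831 ≥ 5e-5
|T(3,3) − T(2,2)| = 0.0000899 ≥ 5e-5
|T(4,4) − T(3,3)| = 0.0000012 < 5e-5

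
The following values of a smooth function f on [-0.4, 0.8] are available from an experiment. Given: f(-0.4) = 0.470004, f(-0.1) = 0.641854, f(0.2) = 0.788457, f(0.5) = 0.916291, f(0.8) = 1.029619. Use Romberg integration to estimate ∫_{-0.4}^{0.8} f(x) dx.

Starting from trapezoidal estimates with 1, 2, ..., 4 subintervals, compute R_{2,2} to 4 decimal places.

R_{0,0} (trapezoid, 1 panel, h=1.2000): 0.899774
R_{1,0} (trapezoid, 2 panels, h=0.6000): 0.922961
R_{2,0} (trapezoid, 4 panels, h=0.3000): 0.928924
R_{1,1} = 0.922961 + (0.922961 − 0.899774)/3 = 0.930690
R_{2,1} = 0.928924 + (0.928924 − 0.922961)/3 = 0.930912
R_{2,2} = 0.930912 + (0.930912 − 0.930690)/15 = 0.930927

0.9309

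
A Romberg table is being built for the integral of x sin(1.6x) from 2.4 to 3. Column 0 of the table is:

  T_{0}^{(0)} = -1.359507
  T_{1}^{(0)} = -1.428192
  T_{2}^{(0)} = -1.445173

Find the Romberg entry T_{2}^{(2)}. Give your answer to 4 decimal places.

Richardson extrapolation on the trapezoidal column (denominator 4−1=3):
T_{1}^{(1)} = -1.428192 + (-1.428192 − (-1.359507))/3 = -1.451087
T_{2}^{(1)} = -1.445173 + (-1.445173 − (-1.428192))/3 = -1.450833
T_{2}^{(2)} = (16·(-1.450833) − (-1.451087)) / 15 = -1.450816
(Column j=1 coincides with Simpson's rule on the same nodes.)

-1.4508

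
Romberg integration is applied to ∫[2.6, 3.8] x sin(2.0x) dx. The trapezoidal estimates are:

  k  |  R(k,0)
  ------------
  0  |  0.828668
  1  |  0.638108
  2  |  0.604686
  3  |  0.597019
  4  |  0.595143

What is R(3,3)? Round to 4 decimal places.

0.5945

Richardson extrapolation on the trapezoidal column (denominator 4−1=3):
R(1,1) = 0.638108 + (0.638108 − 0.828668)/3 = 0.574588
R(2,1) = (4·0.604686 − 0.638108) / 3 = 0.593545
R(3,1) = 0.597019 + (0.597019 − 0.604686)/3 = 0.594463
R(2,2) = 0.593545 + (0.593545 − 0.574588)/15 = 0.594809
R(3,2) = 0.594463 + (0.594463 − 0.593545)/15 = 0.594524
R(3,3) = 0.594524 + (0.594524 − 0.594809)/63 = 0.594519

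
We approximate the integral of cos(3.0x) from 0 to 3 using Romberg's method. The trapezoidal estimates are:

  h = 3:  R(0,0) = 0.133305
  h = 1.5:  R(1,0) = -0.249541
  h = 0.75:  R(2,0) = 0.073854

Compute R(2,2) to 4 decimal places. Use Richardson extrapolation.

0.2189

R(1,1) = -0.249541 + (-0.249541 − 0.133305)/3 = -0.377156
R(2,1) = (4·0.073854 − (-0.249541)) / 3 = 0.181652
R(2,2) = (16·0.181652 − (-0.377156)) / 15 = 0.218906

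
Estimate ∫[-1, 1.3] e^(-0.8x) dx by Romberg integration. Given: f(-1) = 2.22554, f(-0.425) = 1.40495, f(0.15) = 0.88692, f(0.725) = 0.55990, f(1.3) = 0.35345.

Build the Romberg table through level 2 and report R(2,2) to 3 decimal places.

2.340

R(0,0) (trapezoid, 1 panel, h=2.3000): 2.96584
R(1,0) (trapezoid, 2 panels, h=1.1500): 2.50288
R(2,0) (trapezoid, 4 panels, h=0.5750): 2.38123
R(1,1) = 2.50288 + (2.50288 − 2.96584)/3 = 2.34856
R(2,1) = 2.38123 + (2.38123 − 2.50288)/3 = 2.34068
R(2,2) = 2.34068 + (2.34068 − 2.34856)/15 = 2.34015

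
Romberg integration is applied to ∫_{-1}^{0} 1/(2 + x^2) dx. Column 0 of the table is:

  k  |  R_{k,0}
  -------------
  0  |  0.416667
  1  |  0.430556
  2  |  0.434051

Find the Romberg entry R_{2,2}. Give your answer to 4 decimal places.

R_{1,1} = (4·0.430556 − 0.416667) / 3 = 0.435186
R_{2,1} = (4·0.434051 − 0.430556) / 3 = 0.435216
R_{2,2} = 0.435216 + (0.435216 − 0.435186)/15 = 0.435218

0.4352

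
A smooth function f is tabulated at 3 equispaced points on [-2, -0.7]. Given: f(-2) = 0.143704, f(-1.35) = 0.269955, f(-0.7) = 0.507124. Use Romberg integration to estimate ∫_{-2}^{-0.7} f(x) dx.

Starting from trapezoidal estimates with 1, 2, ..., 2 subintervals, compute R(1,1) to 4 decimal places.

0.3750

R(0,0) (trapezoid, 1 panel, h=1.3000): 0.423038
R(1,0) (trapezoid, 2 panels, h=0.6500): 0.386990
R(1,1) = 0.386990 + (0.386990 − 0.423038)/3 = 0.374974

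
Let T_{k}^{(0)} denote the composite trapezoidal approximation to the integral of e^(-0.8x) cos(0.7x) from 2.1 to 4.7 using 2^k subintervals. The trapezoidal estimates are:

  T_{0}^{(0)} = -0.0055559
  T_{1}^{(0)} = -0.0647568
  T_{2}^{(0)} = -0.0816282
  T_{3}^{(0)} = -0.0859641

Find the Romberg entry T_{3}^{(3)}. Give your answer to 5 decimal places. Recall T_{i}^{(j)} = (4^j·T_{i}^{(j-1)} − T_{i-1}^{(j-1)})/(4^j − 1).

-0.08742

Richardson extrapolation on the trapezoidal column (denominator 4−1=3):
T_{1}^{(1)} = (4·(-0.0647568) − (-0.0055559)) / 3 = -0.0844904
T_{2}^{(1)} = -0.0816282 + (-0.0816282 − (-0.0647568))/3 = -0.0872520
T_{3}^{(1)} = -0.0859641 + (-0.0859641 − (-0.0816282))/3 = -0.0874094
T_{2}^{(2)} = -0.0872520 + (-0.0872520 − (-0.0844904))/15 = -0.0874361
T_{3}^{(2)} = (16·(-0.0874094) − (-0.0872520)) / 15 = -0.0874199
T_{3}^{(3)} = -0.0874199 + (-0.0874199 − (-0.0874361))/63 = -0.0874196
(Column j=1 coincides with Simpson's rule on the same nodes.)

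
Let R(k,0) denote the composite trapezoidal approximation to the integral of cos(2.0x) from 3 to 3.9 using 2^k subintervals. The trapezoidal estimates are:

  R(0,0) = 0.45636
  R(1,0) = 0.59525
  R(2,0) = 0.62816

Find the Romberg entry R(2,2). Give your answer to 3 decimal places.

Richardson extrapolation on the trapezoidal column (denominator 4−1=3):
R(1,1) = 0.59525 + (0.59525 − 0.45636)/3 = 0.64155
R(2,1) = 0.62816 + (0.62816 − 0.59525)/3 = 0.63913
R(2,2) = 0.63913 + (0.63913 − 0.64155)/15 = 0.63897

0.639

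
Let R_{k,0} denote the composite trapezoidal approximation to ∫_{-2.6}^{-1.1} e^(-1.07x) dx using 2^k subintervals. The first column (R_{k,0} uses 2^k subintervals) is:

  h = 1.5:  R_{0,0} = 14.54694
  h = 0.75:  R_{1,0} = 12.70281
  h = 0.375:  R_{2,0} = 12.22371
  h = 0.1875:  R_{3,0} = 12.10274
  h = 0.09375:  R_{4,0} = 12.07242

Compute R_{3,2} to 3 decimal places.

12.062

Richardson extrapolation on the trapezoidal column (denominator 4−1=3):
R_{2,1} = (4·12.22371 − 12.70281) / 3 = 12.06401
R_{3,1} = 12.10274 + (12.10274 − 12.22371)/3 = 12.06242
R_{3,2} = (16·12.06242 − 12.06401) / 15 = 12.06231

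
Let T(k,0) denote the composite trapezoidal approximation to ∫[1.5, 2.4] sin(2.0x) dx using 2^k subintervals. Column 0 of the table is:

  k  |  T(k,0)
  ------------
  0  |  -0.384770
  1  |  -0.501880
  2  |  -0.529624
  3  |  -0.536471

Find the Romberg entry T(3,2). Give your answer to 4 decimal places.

-0.5387

Richardson extrapolation on the trapezoidal column (denominator 4−1=3):
T(2,1) = -0.529624 + (-0.529624 − (-0.501880))/3 = -0.538872
T(3,1) = (4·(-0.536471) − (-0.529624)) / 3 = -0.538753
T(3,2) = -0.538753 + (-0.538753 − (-0.538872))/15 = -0.538745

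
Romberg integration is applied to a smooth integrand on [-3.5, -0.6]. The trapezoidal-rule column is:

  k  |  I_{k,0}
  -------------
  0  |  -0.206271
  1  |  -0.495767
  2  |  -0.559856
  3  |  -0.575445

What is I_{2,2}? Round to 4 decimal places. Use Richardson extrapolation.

I_{1,1} = -0.495767 + (-0.495767 − (-0.206271))/3 = -0.592266
I_{2,1} = (4·(-0.559856) − (-0.495767)) / 3 = -0.581219
I_{2,2} = -0.581219 + (-0.581219 − (-0.592266))/15 = -0.580483

-0.5805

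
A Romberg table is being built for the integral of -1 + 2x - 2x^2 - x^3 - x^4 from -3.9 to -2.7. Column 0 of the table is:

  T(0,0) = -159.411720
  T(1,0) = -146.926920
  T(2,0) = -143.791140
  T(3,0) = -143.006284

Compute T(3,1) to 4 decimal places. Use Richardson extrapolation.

-142.7447

T(3,1) = (4·(-143.006284) − (-143.791140)) / 3 = -142.744665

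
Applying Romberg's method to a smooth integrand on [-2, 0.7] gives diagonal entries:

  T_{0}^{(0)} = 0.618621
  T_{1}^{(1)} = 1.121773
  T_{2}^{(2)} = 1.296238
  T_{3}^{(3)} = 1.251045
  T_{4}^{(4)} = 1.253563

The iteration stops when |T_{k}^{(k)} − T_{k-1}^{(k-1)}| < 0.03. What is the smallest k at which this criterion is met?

|T_{1}^{(1)} − T_{0}^{(0)}| = 0.503152 ≥ 0.03
|T_{2}^{(2)} − T_{1}^{(1)}| = 0.174465 ≥ 0.03
|T_{3}^{(3)} − T_{2}^{(2)}| = 0.045193 ≥ 0.03
|T_{4}^{(4)} − T_{3}^{(3)}| = 0.002518 < 0.03

k = 4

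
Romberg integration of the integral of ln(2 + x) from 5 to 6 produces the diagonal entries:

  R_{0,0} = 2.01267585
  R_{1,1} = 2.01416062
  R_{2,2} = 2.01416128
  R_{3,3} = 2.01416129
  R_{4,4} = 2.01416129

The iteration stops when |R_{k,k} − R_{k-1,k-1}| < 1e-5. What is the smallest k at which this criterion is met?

|R_{1,1} − R_{0,0}| = 0.00148477 ≥ 1e-5
|R_{2,2} − R_{1,1}| = 0.00000066 < 1e-5

k = 2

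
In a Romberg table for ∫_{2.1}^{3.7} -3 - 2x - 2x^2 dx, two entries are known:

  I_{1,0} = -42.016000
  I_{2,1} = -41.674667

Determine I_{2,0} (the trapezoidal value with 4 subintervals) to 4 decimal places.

From I_{2,1} = (4·I_{2,0} − I_{1,0})/3, solve for I_{2,0}:
4·I_{2,0} = 3·(-41.674667) + (-42.016000) = -167.040001
I_{2,0} = -41.760000

-41.7600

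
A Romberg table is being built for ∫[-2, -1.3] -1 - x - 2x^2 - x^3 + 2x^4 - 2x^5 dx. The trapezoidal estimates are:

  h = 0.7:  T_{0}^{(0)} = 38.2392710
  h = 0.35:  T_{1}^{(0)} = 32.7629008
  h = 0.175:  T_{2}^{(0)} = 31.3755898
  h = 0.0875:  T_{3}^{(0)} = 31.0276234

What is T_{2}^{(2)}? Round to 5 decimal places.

Richardson extrapolation on the trapezoidal column (denominator 4−1=3):
T_{1}^{(1)} = (4·32.7629008 − 38.2392710) / 3 = 30.9374441
T_{2}^{(1)} = (4·31.3755898 − 32.7629008) / 3 = 30.9131528
T_{2}^{(2)} = 30.9131528 + (30.9131528 − 30.9374441)/15 = 30.9115334

30.91153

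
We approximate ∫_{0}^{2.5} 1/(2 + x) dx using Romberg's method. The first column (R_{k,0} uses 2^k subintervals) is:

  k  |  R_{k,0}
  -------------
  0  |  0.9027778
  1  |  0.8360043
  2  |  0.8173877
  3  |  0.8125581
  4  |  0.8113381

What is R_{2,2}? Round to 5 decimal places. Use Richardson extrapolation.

R_{1,1} = (4·0.8360043 − 0.9027778) / 3 = 0.8137465
R_{2,1} = 0.8173877 + (0.8173877 − 0.8360043)/3 = 0.8111822
R_{2,2} = (16·0.8111822 − 0.8137465) / 15 = 0.8110112

0.81101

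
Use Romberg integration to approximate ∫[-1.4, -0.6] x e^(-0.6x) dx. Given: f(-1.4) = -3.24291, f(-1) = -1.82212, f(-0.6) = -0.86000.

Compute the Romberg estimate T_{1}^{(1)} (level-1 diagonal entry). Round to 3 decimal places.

-1.519

T_{0}^{(0)} (trapezoid, 1 panel, h=0.8000): -1.64116
T_{1}^{(0)} (trapezoid, 2 panels, h=0.4000): -1.54943
T_{1}^{(1)} = -1.54943 + (-1.54943 − (-1.64116))/3 = -1.51885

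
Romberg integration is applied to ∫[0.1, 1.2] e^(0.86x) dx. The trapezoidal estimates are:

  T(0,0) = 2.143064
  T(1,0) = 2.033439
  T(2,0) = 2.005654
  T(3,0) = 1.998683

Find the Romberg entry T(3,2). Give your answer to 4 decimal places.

1.9964

T(2,1) = 2.005654 + (2.005654 − 2.033439)/3 = 1.996392
T(3,1) = (4·1.998683 − 2.005654) / 3 = 1.996359
T(3,2) = 1.996359 + (1.996359 − 1.996392)/15 = 1.996357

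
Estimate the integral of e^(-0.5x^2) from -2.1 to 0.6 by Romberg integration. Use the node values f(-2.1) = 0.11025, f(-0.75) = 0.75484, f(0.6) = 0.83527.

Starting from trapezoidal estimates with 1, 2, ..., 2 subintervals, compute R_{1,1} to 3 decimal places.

R_{0,0} (trapezoid, 1 panel, h=2.7000): 1.27645
R_{1,0} (trapezoid, 2 panels, h=1.3500): 1.65726
R_{1,1} = 1.65726 + (1.65726 − 1.27645)/3 = 1.78420

1.784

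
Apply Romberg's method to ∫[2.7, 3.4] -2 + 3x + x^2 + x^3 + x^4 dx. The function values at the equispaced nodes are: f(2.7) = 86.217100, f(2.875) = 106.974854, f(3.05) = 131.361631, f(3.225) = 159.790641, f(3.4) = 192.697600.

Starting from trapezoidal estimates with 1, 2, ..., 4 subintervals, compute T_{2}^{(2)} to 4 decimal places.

T_{0}^{(0)} (trapezoid, 1 panel, h=0.7000): 97.620145
T_{1}^{(0)} (trapezoid, 2 panels, h=0.3500): 94.786643
T_{2}^{(0)} (trapezoid, 4 panels, h=0.1750): 94.077283
T_{1}^{(1)} = 94.786643 + (94.786643 − 97.620145)/3 = 93.842142
T_{2}^{(1)} = 94.077283 + (94.077283 − 94.786643)/3 = 93.840830
T_{2}^{(2)} = 93.840830 + (93.840830 − 93.842142)/15 = 93.840743

93.8407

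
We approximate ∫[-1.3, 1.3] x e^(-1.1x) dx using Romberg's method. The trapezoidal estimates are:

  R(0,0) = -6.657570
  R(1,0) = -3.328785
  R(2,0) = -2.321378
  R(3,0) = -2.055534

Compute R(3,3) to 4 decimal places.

R(1,1) = -3.328785 + (-3.328785 − (-6.657570))/3 = -2.219190
R(2,1) = -2.321378 + (-2.321378 − (-3.328785))/3 = -1.985576
R(3,1) = -2.055534 + (-2.055534 − (-2.321378))/3 = -1.966919
R(2,2) = (16·(-1.985576) − (-2.219190)) / 15 = -1.970002
R(3,2) = -1.966919 + (-1.966919 − (-1.985576))/15 = -1.965675
R(3,3) = -1.965675 + (-1.965675 − (-1.970002))/63 = -1.965606

-1.9656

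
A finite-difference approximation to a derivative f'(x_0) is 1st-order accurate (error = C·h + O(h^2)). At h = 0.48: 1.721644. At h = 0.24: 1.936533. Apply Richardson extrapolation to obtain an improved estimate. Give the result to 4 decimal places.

The leading error scales as h; refining by a factor of 2 reduces it by 2^1 = 2.
Extrapolated value = (2·A(h/2) − A(h)) / (2 − 1)
= (2·1.936533 − 1.721644) / 1
= 2.151422 / 1 = 2.151422

2.1514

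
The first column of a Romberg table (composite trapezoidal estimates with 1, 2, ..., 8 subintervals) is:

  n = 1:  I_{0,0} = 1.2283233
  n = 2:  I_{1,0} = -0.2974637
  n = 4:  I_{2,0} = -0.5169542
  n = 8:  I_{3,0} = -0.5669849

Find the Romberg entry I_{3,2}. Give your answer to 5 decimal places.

-0.58323

Richardson extrapolation on the trapezoidal column (denominator 4−1=3):
I_{2,1} = -0.5169542 + (-0.5169542 − (-0.2974637))/3 = -0.5901177
I_{3,1} = (4·(-0.5669849) − (-0.5169542)) / 3 = -0.5836618
I_{3,2} = (16·(-0.5836618) − (-0.5901177)) / 15 = -0.5832314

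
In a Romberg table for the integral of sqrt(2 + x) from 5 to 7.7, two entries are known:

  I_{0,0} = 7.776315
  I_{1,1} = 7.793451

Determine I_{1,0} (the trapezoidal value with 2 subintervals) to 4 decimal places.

From I_{1,1} = (4·I_{1,0} − I_{0,0})/3, solve for I_{1,0}:
4·I_{1,0} = 3·7.793451 + 7.776315 = 31.156668
I_{1,0} = 7.789167

7.7892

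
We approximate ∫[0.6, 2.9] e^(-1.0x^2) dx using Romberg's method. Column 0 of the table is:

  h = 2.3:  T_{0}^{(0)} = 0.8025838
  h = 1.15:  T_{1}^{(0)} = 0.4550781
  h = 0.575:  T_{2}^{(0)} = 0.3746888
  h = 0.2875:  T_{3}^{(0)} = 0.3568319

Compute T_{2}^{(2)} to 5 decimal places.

0.34847

Richardson extrapolation on the trapezoidal column (denominator 4−1=3):
T_{1}^{(1)} = (4·0.4550781 − 0.8025838) / 3 = 0.3392429
T_{2}^{(1)} = 0.3746888 + (0.3746888 − 0.4550781)/3 = 0.3478924
T_{2}^{(2)} = 0.3478924 + (0.3478924 − 0.3392429)/15 = 0.3484690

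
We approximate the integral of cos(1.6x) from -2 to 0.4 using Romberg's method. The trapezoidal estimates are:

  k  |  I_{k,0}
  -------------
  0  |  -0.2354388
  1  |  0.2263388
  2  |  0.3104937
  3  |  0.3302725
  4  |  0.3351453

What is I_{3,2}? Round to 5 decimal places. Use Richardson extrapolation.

Richardson extrapolation on the trapezoidal column (denominator 4−1=3):
I_{2,1} = (4·0.3104937 − 0.2263388) / 3 = 0.3385453
I_{3,1} = 0.3302725 + (0.3302725 − 0.3104937)/3 = 0.3368654
I_{3,2} = (16·0.3368654 − 0.3385453) / 15 = 0.3367534
(Column j=1 coincides with Simpson's rule on the same nodes.)

0.33675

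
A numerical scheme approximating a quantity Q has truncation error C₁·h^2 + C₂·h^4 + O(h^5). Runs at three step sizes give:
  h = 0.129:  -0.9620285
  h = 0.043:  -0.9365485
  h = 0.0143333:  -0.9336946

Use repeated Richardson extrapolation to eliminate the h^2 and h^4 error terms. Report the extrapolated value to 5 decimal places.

First eliminate the h^2 term (factor 3^2 = 9):
  B₁ = (9·(-0.9365485) − (-0.9620285))/8 = -0.9333635
  B₂ = (9·(-0.9336946) − (-0.9365485))/8 = -0.9333379
Then eliminate the h^4 term (factor 3^4 = 81):
  (81·(-0.9333379) − (-0.9333635))/80 = -0.9333376

-0.93334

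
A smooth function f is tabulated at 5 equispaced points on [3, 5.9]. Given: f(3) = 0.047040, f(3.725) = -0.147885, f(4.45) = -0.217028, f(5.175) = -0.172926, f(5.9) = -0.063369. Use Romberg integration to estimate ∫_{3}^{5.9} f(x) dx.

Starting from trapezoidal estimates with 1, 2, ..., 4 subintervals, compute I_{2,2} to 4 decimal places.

I_{0,0} (trapezoid, 1 panel, h=2.9000): -0.023677
I_{1,0} (trapezoid, 2 panels, h=1.4500): -0.326529
I_{2,0} (trapezoid, 4 panels, h=0.7250): -0.395853
I_{1,1} = -0.326529 + (-0.326529 − (-0.023677))/3 = -0.427480
I_{2,1} = -0.395853 + (-0.395853 − (-0.326529))/3 = -0.418961
I_{2,2} = -0.418961 + (-0.418961 − (-0.427480))/15 = -0.418393

-0.4184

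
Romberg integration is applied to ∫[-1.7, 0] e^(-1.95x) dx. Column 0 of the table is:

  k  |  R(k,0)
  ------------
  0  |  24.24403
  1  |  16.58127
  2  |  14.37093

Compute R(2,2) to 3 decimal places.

R(1,1) = 16.58127 + (16.58127 − 24.24403)/3 = 14.02702
R(2,1) = (4·14.37093 − 16.58127) / 3 = 13.63415
R(2,2) = 13.63415 + (13.63415 − 14.02702)/15 = 13.60796

13.608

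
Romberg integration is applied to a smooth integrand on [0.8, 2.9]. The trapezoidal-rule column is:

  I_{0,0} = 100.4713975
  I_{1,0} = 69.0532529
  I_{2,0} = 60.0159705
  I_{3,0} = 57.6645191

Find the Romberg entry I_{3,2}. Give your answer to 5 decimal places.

Richardson extrapolation on the trapezoidal column (denominator 4−1=3):
I_{2,1} = (4·60.0159705 − 69.0532529) / 3 = 57.0035430
I_{3,1} = 57.6645191 + (57.6645191 − 60.0159705)/3 = 56.8807020
I_{3,2} = 56.8807020 + (56.8807020 − 57.0035430)/15 = 56.8725126

56.87251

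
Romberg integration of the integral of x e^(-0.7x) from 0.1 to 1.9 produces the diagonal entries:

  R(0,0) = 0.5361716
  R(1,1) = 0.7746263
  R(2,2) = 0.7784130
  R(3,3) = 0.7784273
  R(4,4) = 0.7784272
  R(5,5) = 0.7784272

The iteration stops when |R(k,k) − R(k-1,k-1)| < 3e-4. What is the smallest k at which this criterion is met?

k = 3

|R(1,1) − R(0,0)| = 0.2384547 ≥ 3e-4
|R(2,2) − R(1,1)| = 0.0037867 ≥ 3e-4
|R(3,3) − R(2,2)| = 0.0000143 < 3e-4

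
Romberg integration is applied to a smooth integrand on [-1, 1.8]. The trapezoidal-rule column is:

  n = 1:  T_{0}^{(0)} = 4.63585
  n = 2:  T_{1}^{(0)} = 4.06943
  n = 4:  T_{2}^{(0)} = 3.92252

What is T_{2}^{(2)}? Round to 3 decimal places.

T_{1}^{(1)} = 4.06943 + (4.06943 − 4.63585)/3 = 3.88062
T_{2}^{(1)} = 3.92252 + (3.92252 − 4.06943)/3 = 3.87355
T_{2}^{(2)} = 3.87355 + (3.87355 − 3.88062)/15 = 3.87308
(Column j=1 coincides with Simpson's rule on the same nodes.)

3.873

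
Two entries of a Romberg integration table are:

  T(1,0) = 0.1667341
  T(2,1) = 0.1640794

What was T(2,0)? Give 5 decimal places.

0.16474

From T(2,1) = (4·T(2,0) − T(1,0))/3, solve for T(2,0):
4·T(2,0) = 3·0.1640794 + 0.1667341 = 0.6589723
T(2,0) = 0.1647431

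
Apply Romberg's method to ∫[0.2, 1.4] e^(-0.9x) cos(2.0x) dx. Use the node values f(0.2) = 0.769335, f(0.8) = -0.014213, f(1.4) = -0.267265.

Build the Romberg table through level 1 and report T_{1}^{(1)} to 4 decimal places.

T_{0}^{(0)} (trapezoid, 1 panel, h=1.2000): 0.301242
T_{1}^{(0)} (trapezoid, 2 panels, h=0.6000): 0.142093
T_{1}^{(1)} = 0.142093 + (0.142093 − 0.301242)/3 = 0.089043

0.0890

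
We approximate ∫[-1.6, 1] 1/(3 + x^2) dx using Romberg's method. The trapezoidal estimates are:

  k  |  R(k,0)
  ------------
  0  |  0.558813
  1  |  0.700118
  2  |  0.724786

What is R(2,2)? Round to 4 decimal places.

0.7321

R(1,1) = (4·0.700118 − 0.558813) / 3 = 0.747220
R(2,1) = 0.724786 + (0.724786 − 0.700118)/3 = 0.733009
R(2,2) = (16·0.733009 − 0.747220) / 15 = 0.732062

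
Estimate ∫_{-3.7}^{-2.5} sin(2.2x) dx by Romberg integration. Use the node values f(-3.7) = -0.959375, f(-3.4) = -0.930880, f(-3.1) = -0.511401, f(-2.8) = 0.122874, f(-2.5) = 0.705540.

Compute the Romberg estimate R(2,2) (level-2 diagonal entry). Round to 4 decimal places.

R(0,0) (trapezoid, 1 panel, h=1.2000): -0.152301
R(1,0) (trapezoid, 2 panels, h=0.6000): -0.382991
R(2,0) (trapezoid, 4 panels, h=0.3000): -0.433897
R(1,1) = -0.382991 + (-0.382991 − (-0.152301))/3 = -0.459888
R(2,1) = -0.433897 + (-0.433897 − (-0.382991))/3 = -0.450866
R(2,2) = -0.450866 + (-0.450866 − (-0.459888))/15 = -0.450265

-0.4503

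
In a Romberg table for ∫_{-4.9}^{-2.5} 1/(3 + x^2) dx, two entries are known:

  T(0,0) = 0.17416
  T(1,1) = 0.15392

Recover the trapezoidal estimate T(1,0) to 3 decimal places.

0.159

From T(1,1) = (4·T(1,0) − T(0,0))/3, solve for T(1,0):
4·T(1,0) = 3·0.15392 + 0.17416 = 0.63592
T(1,0) = 0.15898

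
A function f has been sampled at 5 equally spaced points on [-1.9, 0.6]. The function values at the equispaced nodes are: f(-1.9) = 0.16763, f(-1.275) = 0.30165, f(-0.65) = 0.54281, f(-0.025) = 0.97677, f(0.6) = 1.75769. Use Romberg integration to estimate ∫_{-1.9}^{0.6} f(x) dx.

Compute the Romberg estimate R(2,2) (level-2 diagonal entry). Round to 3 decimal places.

R(0,0) (trapezoid, 1 panel, h=2.5000): 2.40665
R(1,0) (trapezoid, 2 panels, h=1.2500): 1.88184
R(2,0) (trapezoid, 4 panels, h=0.6250): 1.73993
R(1,1) = 1.88184 + (1.88184 − 2.40665)/3 = 1.70690
R(2,1) = 1.73993 + (1.73993 − 1.88184)/3 = 1.69263
R(2,2) = 1.69263 + (1.69263 − 1.70690)/15 = 1.69168

1.692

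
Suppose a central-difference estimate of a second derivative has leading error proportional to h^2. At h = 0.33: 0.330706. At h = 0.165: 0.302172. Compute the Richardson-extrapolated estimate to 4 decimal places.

0.2927

Extrapolated value = (4·A(h/2) − A(h)) / (4 − 1)
= (4·0.302172 − 0.330706) / 3
= 0.877982 / 3 = 0.292661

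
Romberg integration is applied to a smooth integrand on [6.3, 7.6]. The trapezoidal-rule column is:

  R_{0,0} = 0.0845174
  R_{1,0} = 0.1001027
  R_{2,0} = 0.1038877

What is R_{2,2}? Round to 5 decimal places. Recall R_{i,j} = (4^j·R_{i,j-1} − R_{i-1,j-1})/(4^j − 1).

Richardson extrapolation on the trapezoidal column (denominator 4−1=3):
R_{1,1} = (4·0.1001027 − 0.0845174) / 3 = 0.1052978
R_{2,1} = 0.1038877 + (0.1038877 − 0.1001027)/3 = 0.1051494
R_{2,2} = 0.1051494 + (0.1051494 − 0.1052978)/15 = 0.1051395
(Column j=1 coincides with Simpson's rule on the same nodes.)

0.10514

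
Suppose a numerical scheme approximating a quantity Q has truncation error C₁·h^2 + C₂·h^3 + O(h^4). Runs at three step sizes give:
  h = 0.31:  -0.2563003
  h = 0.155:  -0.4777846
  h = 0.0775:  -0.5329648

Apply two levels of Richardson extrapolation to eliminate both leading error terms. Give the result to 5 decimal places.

First eliminate the h^2 term (factor 2^2 = 4):
  B₁ = (4·(-0.4777846) − (-0.2563003))/3 = -0.5516127
  B₂ = (4·(-0.5329648) − (-0.4777846))/3 = -0.5513582
Then eliminate the h^3 term (factor 2^3 = 8):
  (8·(-0.5513582) − (-0.5516127))/7 = -0.5513218

-0.55132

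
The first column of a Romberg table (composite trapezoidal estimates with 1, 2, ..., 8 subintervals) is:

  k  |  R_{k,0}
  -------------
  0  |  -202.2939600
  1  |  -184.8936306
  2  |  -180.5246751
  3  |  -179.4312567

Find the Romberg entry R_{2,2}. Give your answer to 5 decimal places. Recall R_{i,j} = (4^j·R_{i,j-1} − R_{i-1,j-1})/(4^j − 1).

-179.06668

Richardson extrapolation on the trapezoidal column (denominator 4−1=3):
R_{1,1} = -184.8936306 + (-184.8936306 − (-202.2939600))/3 = -179.0935208
R_{2,1} = (4·(-180.5246751) − (-184.8936306)) / 3 = -179.0683566
R_{2,2} = (16·(-179.0683566) − (-179.0935208)) / 15 = -179.0666790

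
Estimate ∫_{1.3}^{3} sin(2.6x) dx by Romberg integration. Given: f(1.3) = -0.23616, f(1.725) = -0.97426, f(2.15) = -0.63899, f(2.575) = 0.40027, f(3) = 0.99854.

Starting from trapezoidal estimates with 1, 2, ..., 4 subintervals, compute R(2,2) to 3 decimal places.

R(0,0) (trapezoid, 1 panel, h=1.7000): 0.64802
R(1,0) (trapezoid, 2 panels, h=0.8500): -0.21913
R(2,0) (trapezoid, 4 panels, h=0.4250): -0.35351
R(1,1) = -0.21913 + (-0.21913 − 0.64802)/3 = -0.50818
R(2,1) = -0.35351 + (-0.35351 − (-0.21913))/3 = -0.39830
R(2,2) = -0.39830 + (-0.39830 − (-0.50818))/15 = -0.39097

-0.391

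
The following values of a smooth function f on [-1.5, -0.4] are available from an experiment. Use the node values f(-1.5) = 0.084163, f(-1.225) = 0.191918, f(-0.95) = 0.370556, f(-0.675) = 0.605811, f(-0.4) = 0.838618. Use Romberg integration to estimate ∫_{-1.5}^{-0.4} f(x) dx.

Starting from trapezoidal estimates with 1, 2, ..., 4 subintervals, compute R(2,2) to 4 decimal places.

R(0,0) (trapezoid, 1 panel, h=1.1000): 0.507530
R(1,0) (trapezoid, 2 panels, h=0.5500): 0.457571
R(2,0) (trapezoid, 4 panels, h=0.2750): 0.448161
R(1,1) = 0.457571 + (0.457571 − 0.507530)/3 = 0.440918
R(2,1) = 0.448161 + (0.448161 − 0.457571)/3 = 0.445024
R(2,2) = 0.445024 + (0.445024 − 0.440918)/15 = 0.445298

0.4453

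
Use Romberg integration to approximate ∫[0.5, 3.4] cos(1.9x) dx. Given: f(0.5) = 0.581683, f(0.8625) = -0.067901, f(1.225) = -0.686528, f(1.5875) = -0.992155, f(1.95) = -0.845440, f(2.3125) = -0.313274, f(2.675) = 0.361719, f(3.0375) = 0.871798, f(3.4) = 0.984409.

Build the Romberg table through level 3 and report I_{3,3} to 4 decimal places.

I_{0,0} (trapezoid, 1 panel, h=2.9000): 2.270833
I_{1,0} (trapezoid, 2 panels, h=1.4500): -0.090471
I_{2,0} (trapezoid, 4 panels, h=0.7250): -0.280722
I_{3,0} (trapezoid, 8 panels, h=0.3625): -0.322166
I_{1,1} = -0.090471 + (-0.090471 − 2.270833)/3 = -0.877572
I_{2,1} = -0.280722 + (-0.280722 − (-0.090471))/3 = -0.344139
I_{3,1} = -0.322166 + (-0.322166 − (-0.280722))/3 = -0.335981
I_{2,2} = -0.344139 + (-0.344139 − (-0.877572))/15 = -0.308577
I_{3,2} = -0.335981 + (-0.335981 − (-0.344139))/15 = -0.335437
I_{3,3} = -0.335437 + (-0.335437 − (-0.308577))/63 = -0.335863

-0.3359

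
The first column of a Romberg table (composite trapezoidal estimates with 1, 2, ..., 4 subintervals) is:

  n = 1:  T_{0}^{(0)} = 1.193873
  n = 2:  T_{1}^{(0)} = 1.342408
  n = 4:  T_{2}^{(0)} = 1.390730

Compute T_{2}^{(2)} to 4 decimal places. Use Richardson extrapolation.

Richardson extrapolation on the trapezoidal column (denominator 4−1=3):
T_{1}^{(1)} = (4·1.342408 − 1.193873) / 3 = 1.391920
T_{2}^{(1)} = 1.390730 + (1.390730 − 1.342408)/3 = 1.406837
T_{2}^{(2)} = (16·1.406837 − 1.391920) / 15 = 1.407831

1.4078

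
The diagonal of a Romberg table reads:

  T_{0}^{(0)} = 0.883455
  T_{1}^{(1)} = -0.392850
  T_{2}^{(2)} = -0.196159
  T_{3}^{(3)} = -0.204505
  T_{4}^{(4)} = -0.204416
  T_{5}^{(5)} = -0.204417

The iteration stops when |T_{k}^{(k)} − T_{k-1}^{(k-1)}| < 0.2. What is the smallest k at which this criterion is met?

|T_{1}^{(1)} − T_{0}^{(0)}| = 1.276305 ≥ 0.2
|T_{2}^{(2)} − T_{1}^{(1)}| = 0.196691 < 0.2

k = 2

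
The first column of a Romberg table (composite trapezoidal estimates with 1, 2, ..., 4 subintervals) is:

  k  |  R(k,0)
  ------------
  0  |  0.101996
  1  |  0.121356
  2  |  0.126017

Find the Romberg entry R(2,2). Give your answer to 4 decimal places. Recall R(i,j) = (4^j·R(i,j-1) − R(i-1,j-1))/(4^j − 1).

R(1,1) = 0.121356 + (0.121356 − 0.101996)/3 = 0.127809
R(2,1) = (4·0.126017 − 0.121356) / 3 = 0.127571
R(2,2) = (16·0.127571 − 0.127809) / 15 = 0.127555

0.1276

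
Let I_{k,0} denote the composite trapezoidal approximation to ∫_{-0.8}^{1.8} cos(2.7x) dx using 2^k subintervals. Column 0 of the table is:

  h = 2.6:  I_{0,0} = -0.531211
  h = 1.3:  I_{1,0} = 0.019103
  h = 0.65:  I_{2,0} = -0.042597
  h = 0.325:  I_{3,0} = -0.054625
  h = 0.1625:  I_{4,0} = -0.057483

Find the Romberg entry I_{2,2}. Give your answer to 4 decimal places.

-0.0809

Richardson extrapolation on the trapezoidal column (denominator 4−1=3):
I_{1,1} = (4·0.019103 − (-0.531211)) / 3 = 0.202541
I_{2,1} = (4·(-0.042597) − 0.019103) / 3 = -0.063164
I_{2,2} = -0.063164 + (-0.063164 − 0.202541)/15 = -0.080878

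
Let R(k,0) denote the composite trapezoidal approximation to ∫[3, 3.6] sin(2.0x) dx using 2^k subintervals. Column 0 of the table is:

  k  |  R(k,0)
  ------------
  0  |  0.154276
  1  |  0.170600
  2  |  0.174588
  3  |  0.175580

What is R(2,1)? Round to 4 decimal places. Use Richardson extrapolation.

0.1759

Richardson extrapolation on the trapezoidal column (denominator 4−1=3):
R(2,1) = 0.174588 + (0.174588 − 0.170600)/3 = 0.175917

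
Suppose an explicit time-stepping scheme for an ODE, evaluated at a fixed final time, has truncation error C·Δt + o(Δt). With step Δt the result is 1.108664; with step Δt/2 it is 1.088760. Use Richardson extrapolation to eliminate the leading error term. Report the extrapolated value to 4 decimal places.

1.0689

Extrapolated value = (2·A(Δt/2) − A(Δt)) / (2 − 1)
= (2·1.088760 − 1.108664) / 1
= 1.068856 / 1 = 1.068856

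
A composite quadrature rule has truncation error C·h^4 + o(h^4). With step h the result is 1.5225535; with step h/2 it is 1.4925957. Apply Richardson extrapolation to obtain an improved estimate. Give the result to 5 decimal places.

1.49060

The leading error scales as h^4; refining by a factor of 2 reduces it by 2^4 = 16.
Extrapolated value = (16·A(h/2) − A(h)) / (16 − 1)
= (16·1.4925957 − 1.5225535) / 15
= 22.3589777 / 15 = 1.4905985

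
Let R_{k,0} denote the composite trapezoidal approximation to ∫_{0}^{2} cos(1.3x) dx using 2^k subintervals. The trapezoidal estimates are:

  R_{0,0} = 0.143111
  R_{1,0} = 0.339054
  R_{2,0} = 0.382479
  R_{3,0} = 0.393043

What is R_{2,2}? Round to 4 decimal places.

R_{1,1} = (4·0.339054 − 0.143111) / 3 = 0.404368
R_{2,1} = (4·0.382479 − 0.339054) / 3 = 0.396954
R_{2,2} = 0.396954 + (0.396954 − 0.404368)/15 = 0.396460
(Column j=1 coincides with Simpson's rule on the same nodes.)

0.3965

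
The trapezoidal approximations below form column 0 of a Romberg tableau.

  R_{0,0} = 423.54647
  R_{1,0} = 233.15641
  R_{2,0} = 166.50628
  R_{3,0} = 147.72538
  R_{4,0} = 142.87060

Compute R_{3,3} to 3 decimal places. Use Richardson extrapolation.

141.256

R_{1,1} = (4·233.15641 − 423.54647) / 3 = 169.69306
R_{2,1} = 166.50628 + (166.50628 − 233.15641)/3 = 144.28957
R_{3,1} = 147.72538 + (147.72538 − 166.50628)/3 = 141.46508
R_{2,2} = (16·144.28957 − 169.69306) / 15 = 142.59600
R_{3,2} = 141.46508 + (141.46508 − 144.28957)/15 = 141.27678
R_{3,3} = (64·141.27678 − 142.59600) / 63 = 141.25584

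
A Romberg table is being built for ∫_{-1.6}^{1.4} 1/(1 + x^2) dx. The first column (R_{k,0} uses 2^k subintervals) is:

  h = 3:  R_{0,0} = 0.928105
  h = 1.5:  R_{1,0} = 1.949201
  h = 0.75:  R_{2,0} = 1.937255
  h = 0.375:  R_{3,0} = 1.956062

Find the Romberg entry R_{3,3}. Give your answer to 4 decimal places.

1.9651

Richardson extrapolation on the trapezoidal column (denominator 4−1=3):
R_{1,1} = (4·1.949201 − 0.928105) / 3 = 2.289566
R_{2,1} = 1.937255 + (1.937255 − 1.949201)/3 = 1.933273
R_{3,1} = (4·1.956062 − 1.937255) / 3 = 1.962331
R_{2,2} = 1.933273 + (1.933273 − 2.289566)/15 = 1.909520
R_{3,2} = 1.962331 + (1.962331 − 1.933273)/15 = 1.964268
R_{3,3} = (64·1.964268 − 1.909520) / 63 = 1.965137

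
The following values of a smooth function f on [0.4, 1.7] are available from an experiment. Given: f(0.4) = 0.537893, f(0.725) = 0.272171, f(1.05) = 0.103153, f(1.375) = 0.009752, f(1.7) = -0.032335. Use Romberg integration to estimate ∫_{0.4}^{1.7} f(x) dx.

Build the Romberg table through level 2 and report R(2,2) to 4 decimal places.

R(0,0) (trapezoid, 1 panel, h=1.3000): 0.328613
R(1,0) (trapezoid, 2 panels, h=0.6500): 0.231356
R(2,0) (trapezoid, 4 panels, h=0.3250): 0.207303
R(1,1) = 0.231356 + (0.231356 − 0.328613)/3 = 0.198937
R(2,1) = 0.207303 + (0.207303 − 0.231356)/3 = 0.199285
R(2,2) = 0.199285 + (0.199285 − 0.198937)/15 = 0.199308

0.1993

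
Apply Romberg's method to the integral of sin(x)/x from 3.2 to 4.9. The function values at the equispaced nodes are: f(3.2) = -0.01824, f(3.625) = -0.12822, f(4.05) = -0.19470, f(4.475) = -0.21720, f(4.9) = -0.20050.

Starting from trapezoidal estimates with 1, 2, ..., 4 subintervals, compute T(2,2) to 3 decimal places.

T(0,0) (trapezoid, 1 panel, h=1.7000): -0.18593
T(1,0) (trapezoid, 2 panels, h=0.8500): -0.25846
T(2,0) (trapezoid, 4 panels, h=0.4250): -0.27603
T(1,1) = -0.25846 + (-0.25846 − (-0.18593))/3 = -0.28264
T(2,1) = -0.27603 + (-0.27603 − (-0.25846))/3 = -0.28189
T(2,2) = -0.28189 + (-0.28189 − (-0.28264))/15 = -0.28184

-0.282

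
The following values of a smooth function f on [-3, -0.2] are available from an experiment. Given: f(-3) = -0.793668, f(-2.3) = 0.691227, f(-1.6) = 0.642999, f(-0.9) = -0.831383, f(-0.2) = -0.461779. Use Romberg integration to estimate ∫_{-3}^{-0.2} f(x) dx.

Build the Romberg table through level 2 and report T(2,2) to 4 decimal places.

-0.1729

T(0,0) (trapezoid, 1 panel, h=2.8000): -1.757626
T(1,0) (trapezoid, 2 panels, h=1.4000): 0.021386
T(2,0) (trapezoid, 4 panels, h=0.7000): -0.087416
T(1,1) = 0.021386 + (0.021386 − (-1.757626))/3 = 0.614390
T(2,1) = -0.087416 + (-0.087416 − 0.021386)/3 = -0.123683
T(2,2) = -0.123683 + (-0.123683 − 0.614390)/15 = -0.172888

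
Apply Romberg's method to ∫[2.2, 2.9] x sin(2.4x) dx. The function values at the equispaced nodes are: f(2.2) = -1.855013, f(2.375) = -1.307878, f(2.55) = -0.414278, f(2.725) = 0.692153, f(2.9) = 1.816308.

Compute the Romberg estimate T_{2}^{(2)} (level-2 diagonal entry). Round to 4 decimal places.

T_{0}^{(0)} (trapezoid, 1 panel, h=0.7000): -0.013547
T_{1}^{(0)} (trapezoid, 2 panels, h=0.3500): -0.151771
T_{2}^{(0)} (trapezoid, 4 panels, h=0.1750): -0.183637
T_{1}^{(1)} = -0.151771 + (-0.151771 − (-0.013547))/3 = -0.197846
T_{2}^{(1)} = -0.183637 + (-0.183637 − (-0.151771))/3 = -0.194259
T_{2}^{(2)} = -0.194259 + (-0.194259 − (-0.197846))/15 = -0.194020

-0.1940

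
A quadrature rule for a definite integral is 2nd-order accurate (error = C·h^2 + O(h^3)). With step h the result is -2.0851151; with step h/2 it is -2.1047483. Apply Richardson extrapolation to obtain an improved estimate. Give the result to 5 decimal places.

-2.11129

The leading error scales as h^2; refining by a factor of 2 reduces it by 2^2 = 4.
Extrapolated value = (4·A(h/2) − A(h)) / (4 − 1)
= (4·(-2.1047483) − (-2.0851151)) / 3
= -6.3338781 / 3 = -2.1112927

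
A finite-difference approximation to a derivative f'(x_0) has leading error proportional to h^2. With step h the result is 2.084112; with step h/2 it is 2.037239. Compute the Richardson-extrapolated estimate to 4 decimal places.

2.0216

Extrapolated value = (4·A(h/2) − A(h)) / (4 − 1)
= (4·2.037239 − 2.084112) / 3
= 6.064844 / 3 = 2.021615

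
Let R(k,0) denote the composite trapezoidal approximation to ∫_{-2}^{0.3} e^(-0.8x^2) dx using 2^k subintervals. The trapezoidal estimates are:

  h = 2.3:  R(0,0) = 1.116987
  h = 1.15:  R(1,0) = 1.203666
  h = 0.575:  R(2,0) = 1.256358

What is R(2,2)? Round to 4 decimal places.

1.2767

Richardson extrapolation on the trapezoidal column (denominator 4−1=3):
R(1,1) = 1.203666 + (1.203666 − 1.116987)/3 = 1.232559
R(2,1) = 1.256358 + (1.256358 − 1.203666)/3 = 1.273922
R(2,2) = 1.273922 + (1.273922 − 1.232559)/15 = 1.276680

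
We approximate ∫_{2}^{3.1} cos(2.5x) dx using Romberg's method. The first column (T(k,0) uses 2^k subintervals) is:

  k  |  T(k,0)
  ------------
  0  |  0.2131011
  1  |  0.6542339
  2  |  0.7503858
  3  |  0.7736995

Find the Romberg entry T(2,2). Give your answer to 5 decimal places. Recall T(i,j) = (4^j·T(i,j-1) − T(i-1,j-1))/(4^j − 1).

0.78118

T(1,1) = 0.6542339 + (0.6542339 − 0.2131011)/3 = 0.8012782
T(2,1) = 0.7503858 + (0.7503858 − 0.6542339)/3 = 0.7824364
T(2,2) = 0.7824364 + (0.7824364 − 0.8012782)/15 = 0.7811803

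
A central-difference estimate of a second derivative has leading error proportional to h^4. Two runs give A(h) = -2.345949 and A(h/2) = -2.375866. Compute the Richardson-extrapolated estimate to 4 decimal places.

Extrapolated value = (16·A(h/2) − A(h)) / (16 − 1)
= (16·(-2.375866) − (-2.345949)) / 15
= -35.667907 / 15 = -2.377860

-2.3779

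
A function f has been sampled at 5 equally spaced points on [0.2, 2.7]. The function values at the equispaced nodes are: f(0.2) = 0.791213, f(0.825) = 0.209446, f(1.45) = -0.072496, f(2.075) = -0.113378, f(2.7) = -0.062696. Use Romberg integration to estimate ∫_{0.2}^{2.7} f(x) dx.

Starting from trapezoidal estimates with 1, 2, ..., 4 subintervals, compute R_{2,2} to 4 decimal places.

R_{0,0} (trapezoid, 1 panel, h=2.5000): 0.910646
R_{1,0} (trapezoid, 2 panels, h=1.2500): 0.364703
R_{2,0} (trapezoid, 4 panels, h=0.6250): 0.242394
R_{1,1} = 0.364703 + (0.364703 − 0.910646)/3 = 0.182722
R_{2,1} = 0.242394 + (0.242394 − 0.364703)/3 = 0.201624
R_{2,2} = 0.201624 + (0.201624 − 0.182722)/15 = 0.202884

0.2029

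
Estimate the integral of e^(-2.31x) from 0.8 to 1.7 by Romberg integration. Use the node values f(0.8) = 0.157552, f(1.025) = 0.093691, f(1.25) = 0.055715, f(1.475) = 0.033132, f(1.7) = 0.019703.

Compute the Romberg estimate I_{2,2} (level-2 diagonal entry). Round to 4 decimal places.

I_{0,0} (trapezoid, 1 panel, h=0.9000): 0.079765
I_{1,0} (trapezoid, 2 panels, h=0.4500): 0.064954
I_{2,0} (trapezoid, 4 panels, h=0.2250): 0.061012
I_{1,1} = 0.064954 + (0.064954 − 0.079765)/3 = 0.060017
I_{2,1} = 0.061012 + (0.061012 − 0.064954)/3 = 0.059698
I_{2,2} = 0.059698 + (0.059698 − 0.060017)/15 = 0.059677

0.0597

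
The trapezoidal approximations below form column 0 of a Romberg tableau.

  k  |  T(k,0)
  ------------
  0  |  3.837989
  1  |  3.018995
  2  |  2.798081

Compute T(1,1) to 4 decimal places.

2.7460

Richardson extrapolation on the trapezoidal column (denominator 4−1=3):
T(1,1) = 3.018995 + (3.018995 − 3.837989)/3 = 2.745997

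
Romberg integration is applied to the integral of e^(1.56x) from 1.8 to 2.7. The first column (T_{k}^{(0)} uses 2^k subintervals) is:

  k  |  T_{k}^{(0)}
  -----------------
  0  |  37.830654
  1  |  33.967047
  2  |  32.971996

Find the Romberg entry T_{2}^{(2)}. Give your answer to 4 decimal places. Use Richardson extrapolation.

32.6377

T_{1}^{(1)} = (4·33.967047 − 37.830654) / 3 = 32.679178
T_{2}^{(1)} = (4·32.971996 − 33.967047) / 3 = 32.640312
T_{2}^{(2)} = (16·32.640312 − 32.679178) / 15 = 32.637721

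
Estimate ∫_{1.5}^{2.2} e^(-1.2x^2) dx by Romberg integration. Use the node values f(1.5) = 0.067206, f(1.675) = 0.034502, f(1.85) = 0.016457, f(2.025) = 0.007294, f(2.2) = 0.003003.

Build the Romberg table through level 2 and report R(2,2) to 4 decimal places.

0.0158

R(0,0) (trapezoid, 1 panel, h=0.7000): 0.024573
R(1,0) (trapezoid, 2 panels, h=0.3500): 0.018047
R(2,0) (trapezoid, 4 panels, h=0.1750): 0.016338
R(1,1) = 0.018047 + (0.018047 − 0.024573)/3 = 0.015872
R(2,1) = 0.016338 + (0.016338 − 0.018047)/3 = 0.015768
R(2,2) = 0.015768 + (0.015768 − 0.015872)/15 = 0.015761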